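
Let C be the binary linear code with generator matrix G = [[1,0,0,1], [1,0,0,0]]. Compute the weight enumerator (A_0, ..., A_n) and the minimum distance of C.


Weight distribution: A_0 = 1, A_1 = 2, A_2 = 1. Minimum distance d = 1.

Enumerate all 2^2 = 4 messages m ∈ F_2^2.
For each, compute codeword c = mG in F_2^4, then tally its weight.
  m = 00 → c = 0000, weight = 0.
  m = 10 → c = 1001, weight = 2.
  m = 01 → c = 1000, weight = 1.
  m = 11 → c = 0001, weight = 1.
Tally weights:
  weight 0: 1 codewords.
  weight 1: 2 codewords.
  weight 2: 1 codewords.
Minimum distance d = smallest w > 0 with A_w > 0 = 1.
Sanity: Σ A_w = 4 = 2^2 = 4 ✓.


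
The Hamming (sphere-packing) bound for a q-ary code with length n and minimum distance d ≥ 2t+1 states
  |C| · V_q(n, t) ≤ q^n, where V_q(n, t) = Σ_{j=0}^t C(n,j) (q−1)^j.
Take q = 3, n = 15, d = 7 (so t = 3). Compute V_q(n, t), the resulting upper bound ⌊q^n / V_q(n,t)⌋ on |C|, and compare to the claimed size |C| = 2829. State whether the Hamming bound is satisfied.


V_q(n, t) = 4091, q^n = 14348907, Hamming bound = 3507, |C| = 2829 ≤ bound (satisfied).

Step 1: Compute V_q(n, t) = Σ_{j=0}^3 C(n, j) (q−1)^j.
  j = 0: C(15,0)·(2)^0 = 1·1 = 1.
  j = 1: C(15,1)·(2)^1 = 15·2 = 30.
  j = 2: C(15,2)·(2)^2 = 105·4 = 420.
  j = 3: C(15,3)·(2)^3 = 455·8 = 3640.
  V_q(n, t) = 1 + 30 + 420 + 3640 = 4091.
Step 2: q^n = 3^15 = 14348907.
Step 3: Hamming bound ⌊q^n / V_q(n,t)⌋ = ⌊14348907/4091⌋ = 3507.
Step 4: Compare |C| = 2829 to 3507: satisfied.
The claimed |C| lies below the Hamming bound.


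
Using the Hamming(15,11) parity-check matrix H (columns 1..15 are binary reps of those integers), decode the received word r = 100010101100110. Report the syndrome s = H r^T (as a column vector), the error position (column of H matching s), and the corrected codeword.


s = (0, 0, 1, 1)^T, error position = 3, corrected codeword c = 101010101100110

Compute s = H r^T mod 2 one row at a time:
  s_1 = 0 + 1 + 1 + 0 + 0 + 1 + 1 + 0 = 4 ≡ 0 (mod 2).
  s_2 = 0 + 1 + 0 + 1 + 0 + 1 + 1 + 0 = 4 ≡ 0 (mod 2).
  s_3 = 0 + 0 + 0 + 1 + 1 + 0 + 1 + 0 = 3 ≡ 1 (mod 2).
  s_4 = 1 + 0 + 1 + 1 + 1 + 0 + 1 + 0 = 5 ≡ 1 (mod 2).
s = (0, 0, 1, 1)^T — this equals column 3 of H (binary 0011), so error is at position 3.
Correct: flip bit 3 of r = 100010101100110 to get c = 101010101100110.


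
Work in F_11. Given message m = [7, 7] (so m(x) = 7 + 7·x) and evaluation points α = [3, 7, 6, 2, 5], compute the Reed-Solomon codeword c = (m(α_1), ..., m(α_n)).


c = [6, 1, 5, 10, 9]

Message polynomial: m(x) = 7 + 7·x (mod 11).
For each evaluation point α_i, compute m(α_i) mod 11:
  α_1 = 3: Horner steps 7 → 6, so m(3) = 6.
  α_2 = 7: Horner steps 7 → 1, so m(7) = 1.
  α_3 = 6: Horner steps 7 → 5, so m(6) = 5.
  α_4 = 2: Horner steps 7 → 10, so m(2) = 10.
  α_5 = 5: Horner steps 7 → 9, so m(5) = 9.
Codeword c = [6, 1, 5, 10, 9] ∈ F_11^5.


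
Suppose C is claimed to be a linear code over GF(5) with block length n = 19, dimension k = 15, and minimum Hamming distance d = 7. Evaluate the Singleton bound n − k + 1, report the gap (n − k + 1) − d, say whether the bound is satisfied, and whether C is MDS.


Singleton RHS = n − k + 1 = 5, slack = -2, bound violated (no such code; not MDS).

Singleton bound: d ≤ n − k + 1.
Here n = 19, k = 15, so n − k + 1 = 5.
Given d = 7, check d ≤ 5: NO.
Slack = (n − k + 1) − d = -2.
The slack is negative: d = 7 exceeds n − k + 1 = 5 by 2, so the Singleton bound is violated and no linear [19, 15, 7]_5 code can exist. In particular it is not MDS (MDS requires d = n − k + 1 exactly).
Description: the claimed parameters are [19, 15, 7]_5; such a code would be impossible (violates the Singleton bound).


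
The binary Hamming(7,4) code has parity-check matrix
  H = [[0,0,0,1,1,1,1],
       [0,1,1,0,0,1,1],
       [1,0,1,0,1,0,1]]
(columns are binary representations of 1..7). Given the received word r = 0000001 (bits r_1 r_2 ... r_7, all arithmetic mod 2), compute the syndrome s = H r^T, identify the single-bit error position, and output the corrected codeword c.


s = (1, 1, 1)^T, error position = 7, corrected codeword c = 0000000

Compute s = H r^T mod 2 one row at a time:
  s_1 = 0 + 0 + 0 + 1 = 1 ≡ 1 (mod 2).
  s_2 = 0 + 0 + 0 + 1 = 1 ≡ 1 (mod 2).
  s_3 = 0 + 0 + 0 + 1 = 1 ≡ 1 (mod 2).
s = (1, 1, 1)^T — this equals column 7 of H (binary 111), so error is at position 7.
Correct: flip bit 7 of r = 0000001 to get c = 0000000.


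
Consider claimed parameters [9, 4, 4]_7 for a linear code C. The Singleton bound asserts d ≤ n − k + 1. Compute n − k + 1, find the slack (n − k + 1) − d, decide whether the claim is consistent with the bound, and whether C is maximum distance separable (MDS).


Singleton RHS = n − k + 1 = 6, slack = 2, bound satisfied, not MDS.

Singleton bound: d ≤ n − k + 1.
Here n = 9, k = 4, so n − k + 1 = 6.
Given d = 4, check d ≤ 6: YES.
Slack = (n − k + 1) − d = 2.
The code is NOT MDS (slack = 2 > 0).
Description: the claimed parameters are [9, 4, 4]_7; such a code would be non-MDS.


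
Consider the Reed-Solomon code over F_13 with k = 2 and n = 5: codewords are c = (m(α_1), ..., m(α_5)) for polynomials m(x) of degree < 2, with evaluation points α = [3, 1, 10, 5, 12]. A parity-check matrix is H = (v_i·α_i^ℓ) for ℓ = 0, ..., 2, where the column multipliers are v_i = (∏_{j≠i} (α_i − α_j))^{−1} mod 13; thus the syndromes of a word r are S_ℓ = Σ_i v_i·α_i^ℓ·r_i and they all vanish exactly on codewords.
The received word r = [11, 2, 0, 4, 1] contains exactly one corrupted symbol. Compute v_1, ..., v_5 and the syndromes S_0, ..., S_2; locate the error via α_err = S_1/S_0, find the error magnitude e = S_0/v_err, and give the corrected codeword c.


S = (1, 3, 9), error at position 1, error magnitude e = 8, c = [3, 2, 0, 4, 1].

Step 1: column multipliers v_i = (∏_{j≠i}(α_i − α_j))^{−1} mod 13.
  i = 1 (α = 3): (3−1)(3−10)(3−5)(3−12) = 2·(−7)·(−2)·(−9) = −252 ≡ 8, so v_1 = 8^{−1} = 5 (mod 13).
  i = 2 (α = 1): (1−3)(1−10)(1−5)(1−12) = (−2)·(−9)·(−4)·(−11) = 792 ≡ 12, so v_2 = 12^{−1} = 12 (mod 13).
  i = 3 (α = 10): (10−3)(10−1)(10−5)(10−12) = 7·9·5·(−2) = −630 ≡ 7, so v_3 = 7^{−1} = 2 (mod 13).
  i = 4 (α = 5): (5−3)(5−1)(5−10)(5−12) = 2·4·(−5)·(−7) = 280 ≡ 7, so v_4 = 7^{−1} = 2 (mod 13).
  i = 5 (α = 12): (12−3)(12−1)(12−10)(12−5) = 9·11·2·7 = 1386 ≡ 8, so v_5 = 8^{−1} = 5 (mod 13).
  v = [5, 12, 2, 2, 5].
Step 2: syndromes of r = [11, 2, 0, 4, 1] (all sums mod 13).
  S_0 = Σ v_i r_i = 5·11 + 12·2 + 2·0 + 2·4 + 5·1 = 92 ≡ 1.
  S_1 = Σ v_i α_i r_i = 5·3·11 + 12·1·2 + 2·10·0 + 2·5·4 + 5·12·1 = 289 ≡ 3.
  α_i^2 mod 13 = [9, 1, 9, 12, 1].
  S_2 = Σ v_i α_i^2 r_i = 5·9·11 + 12·1·2 + 2·9·0 + 2·12·4 + 5·1·1 = 620 ≡ 9.
  S = (1, 3, 9) ≠ 0, so r is not a codeword (an error is present).
Step 3: locate the error. For a single error e at position i, S_ℓ = v_i·e·α_i^ℓ, so α_err = S_1/S_0.
  S_0^{−1} = 1^{−1} = 1 (mod 13), so α_err = 3·1 = 3 ≡ 3 = α_1. Error position i = 1.
  Consistency check: S_2/S_1 = 9·9 = 81 ≡ 3 = α_err ✓ (single-error assumption holds).
Step 4: error magnitude e = S_0/v_1 = S_0·∏_{j≠1}(α_1 − α_j) = 1·8 = 8 ≡ 8 (mod 13).
Step 5: correct position 1: c_1 = r_1 − e = 11 − 8 ≡ 3 (mod 13). Hence c = [3, 2, 0, 4, 1].
  Check: interpolating c through the α_i gives m(x) = 8 + 7·x (degree < 2) with m(α_i) = c_i for every i, so c is indeed a codeword.


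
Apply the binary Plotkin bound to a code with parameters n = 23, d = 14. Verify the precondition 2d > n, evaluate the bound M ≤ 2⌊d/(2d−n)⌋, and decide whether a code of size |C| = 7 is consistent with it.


Plotkin bound M ≤ 4; given |C| = 7 > bound (violated).

Check applicability: 2d = 28, n = 23.
2d − n = 5 > 0, so Plotkin applies.
Compute d/(2d−n) = 14/5 ≈ 2.8000.
⌊d/(2d−n)⌋ = 2.
Plotkin bound: M ≤ 2·2 = 4.
Given |C| = 7, check: VIOLATED.
This |C| is above the Plotkin bound, so no binary code with n = 23, d = 14 and 7 codewords exists.


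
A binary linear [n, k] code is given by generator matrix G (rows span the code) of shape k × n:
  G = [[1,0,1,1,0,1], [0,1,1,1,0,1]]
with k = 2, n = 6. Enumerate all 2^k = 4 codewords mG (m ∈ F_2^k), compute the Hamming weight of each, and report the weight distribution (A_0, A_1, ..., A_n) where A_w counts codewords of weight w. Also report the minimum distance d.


Weight distribution: A_0 = 1, A_2 = 1, A_4 = 2. Minimum distance d = 2.

Enumerate all 2^2 = 4 messages m ∈ F_2^2.
For each, compute codeword c = mG in F_2^6, then tally its weight.
  m = 00 → c = 000000, weight = 0.
  m = 10 → c = 101101, weight = 4.
  m = 01 → c = 011101, weight = 4.
  m = 11 → c = 110000, weight = 2.
Tally weights:
  weight 0: 1 codewords.
  weight 2: 1 codewords.
  weight 4: 2 codewords.
Minimum distance d = smallest w > 0 with A_w > 0 = 2.
Sanity: Σ A_w = 4 = 2^2 = 4 ✓.


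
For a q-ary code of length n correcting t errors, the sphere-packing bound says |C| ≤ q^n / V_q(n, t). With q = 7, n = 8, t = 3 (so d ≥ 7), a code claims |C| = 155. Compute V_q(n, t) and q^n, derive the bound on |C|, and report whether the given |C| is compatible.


V_q(n, t) = 13153, q^n = 5764801, Hamming bound = 438, |C| = 155 ≤ bound (satisfied).

Step 1: Compute V_q(n, t) = Σ_{j=0}^3 C(n, j) (q−1)^j.
  j = 0: C(8,0)·(6)^0 = 1·1 = 1.
  j = 1: C(8,1)·(6)^1 = 8·6 = 48.
  j = 2: C(8,2)·(6)^2 = 28·36 = 1008.
  j = 3: C(8,3)·(6)^3 = 56·216 = 12096.
  V_q(n, t) = 1 + 48 + 1008 + 12096 = 13153.
Step 2: q^n = 7^8 = 5764801.
Step 3: Hamming bound ⌊q^n / V_q(n,t)⌋ = ⌊5764801/13153⌋ = 438.
Step 4: Compare |C| = 155 to 438: satisfied.
The claimed |C| lies below the Hamming bound.


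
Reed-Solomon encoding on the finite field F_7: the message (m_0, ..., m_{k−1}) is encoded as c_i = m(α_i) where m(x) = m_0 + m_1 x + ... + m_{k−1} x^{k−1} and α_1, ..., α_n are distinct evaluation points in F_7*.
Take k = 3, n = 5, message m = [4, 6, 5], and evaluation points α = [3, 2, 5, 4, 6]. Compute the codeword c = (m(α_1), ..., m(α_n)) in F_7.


c = [4, 1, 5, 3, 3]

Message polynomial: m(x) = 4 + 6·x + 5·x^2 (mod 7).
For each evaluation point α_i, compute m(α_i) mod 7:
  α_1 = 3: Horner steps 5 → 0 → 4, so m(3) = 4.
  α_2 = 2: Horner steps 5 → 2 → 1, so m(2) = 1.
  α_3 = 5: Horner steps 5 → 3 → 5, so m(5) = 5.
  α_4 = 4: Horner steps 5 → 5 → 3, so m(4) = 3.
  α_5 = 6: Horner steps 5 → 1 → 3, so m(6) = 3.
Codeword c = [4, 1, 5, 3, 3] ∈ F_7^5.


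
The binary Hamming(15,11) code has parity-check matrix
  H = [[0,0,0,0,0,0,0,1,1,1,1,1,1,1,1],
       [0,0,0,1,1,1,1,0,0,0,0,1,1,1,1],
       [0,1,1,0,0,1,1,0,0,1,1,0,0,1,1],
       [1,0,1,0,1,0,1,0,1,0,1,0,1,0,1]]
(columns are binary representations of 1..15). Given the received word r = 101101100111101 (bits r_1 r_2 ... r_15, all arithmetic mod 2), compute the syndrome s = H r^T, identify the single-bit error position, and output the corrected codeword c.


s = (1, 0, 0, 0)^T, error position = 8, corrected codeword c = 101101110111101

Compute s = H r^T mod 2 one row at a time:
  s_1 = 0 + 0 + 1 + 1 + 1 + 1 + 0 + 1 = 5 ≡ 1 (mod 2).
  s_2 = 1 + 0 + 1 + 1 + 1 + 1 + 0 + 1 = 6 ≡ 0 (mod 2).
  s_3 = 0 + 1 + 1 + 1 + 1 + 1 + 0 + 1 = 6 ≡ 0 (mod 2).
  s_4 = 1 + 1 + 0 + 1 + 0 + 1 + 1 + 1 = 6 ≡ 0 (mod 2).
s = (1, 0, 0, 0)^T — this equals column 8 of H (binary 1000), so error is at position 8.
Correct: flip bit 8 of r = 101101100111101 to get c = 101101110111101.


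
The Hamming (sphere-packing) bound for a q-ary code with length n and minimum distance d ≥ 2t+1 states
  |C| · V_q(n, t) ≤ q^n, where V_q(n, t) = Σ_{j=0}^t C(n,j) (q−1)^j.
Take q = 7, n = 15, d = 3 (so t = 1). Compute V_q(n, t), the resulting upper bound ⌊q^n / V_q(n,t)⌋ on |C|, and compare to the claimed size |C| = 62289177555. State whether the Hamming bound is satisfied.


V_q(n, t) = 91, q^n = 4747561509943, Hamming bound = 52171005603, |C| = 62289177555 > bound (violated).

Step 1: Compute V_q(n, t) = Σ_{j=0}^1 C(n, j) (q−1)^j.
  j = 0: C(15,0)·(6)^0 = 1·1 = 1.
  j = 1: C(15,1)·(6)^1 = 15·6 = 90.
  V_q(n, t) = 1 + 90 = 91.
Step 2: q^n = 7^15 = 4747561509943.
Step 3: Hamming bound ⌊q^n / V_q(n,t)⌋ = ⌊4747561509943/91⌋ = 52171005603.
Step 4: Compare |C| = 62289177555 to 52171005603: violated.
The claimed |C| lies above the Hamming bound, so no 7-ary code of length 15 with d ≥ 3 can have 62289177555 codewords.


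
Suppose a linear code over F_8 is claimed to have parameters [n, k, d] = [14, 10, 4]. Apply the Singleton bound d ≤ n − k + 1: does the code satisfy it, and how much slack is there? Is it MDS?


Singleton RHS = n − k + 1 = 5, slack = 1, bound satisfied, not MDS.

Singleton bound: d ≤ n − k + 1.
Here n = 14, k = 10, so n − k + 1 = 5.
Given d = 4, check d ≤ 5: YES.
Slack = (n − k + 1) − d = 1.
The code is NOT MDS (slack = 1 > 0).
Description: the claimed parameters are [14, 10, 4]_8; such a code would be non-MDS.


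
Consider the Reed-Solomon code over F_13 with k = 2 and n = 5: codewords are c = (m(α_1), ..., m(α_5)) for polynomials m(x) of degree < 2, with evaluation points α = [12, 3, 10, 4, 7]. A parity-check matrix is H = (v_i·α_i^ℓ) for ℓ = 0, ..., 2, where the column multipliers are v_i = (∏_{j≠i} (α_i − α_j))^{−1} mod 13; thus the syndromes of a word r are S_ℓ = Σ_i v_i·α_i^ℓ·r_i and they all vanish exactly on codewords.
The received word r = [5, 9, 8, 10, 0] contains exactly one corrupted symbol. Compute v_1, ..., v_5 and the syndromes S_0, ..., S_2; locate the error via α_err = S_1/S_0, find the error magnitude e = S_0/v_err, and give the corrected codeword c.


S = (12, 3, 4), error at position 3, error magnitude e = 5, c = [5, 9, 3, 10, 0].

Step 1: column multipliers v_i = (∏_{j≠i}(α_i − α_j))^{−1} mod 13.
  i = 1 (α = 12): (12−3)(12−10)(12−4)(12−7) = 9·2·8·5 = 720 ≡ 5, so v_1 = 5^{−1} = 8 (mod 13).
  i = 2 (α = 3): (3−12)(3−10)(3−4)(3−7) = (−9)·(−7)·(−1)·(−4) = 252 ≡ 5, so v_2 = 5^{−1} = 8 (mod 13).
  i = 3 (α = 10): (10−12)(10−3)(10−4)(10−7) = (−2)·7·6·3 = −252 ≡ 8, so v_3 = 8^{−1} = 5 (mod 13).
  i = 4 (α = 4): (4−12)(4−3)(4−10)(4−7) = (−8)·1·(−6)·(−3) = −144 ≡ 12, so v_4 = 12^{−1} = 12 (mod 13).
  i = 5 (α = 7): (7−12)(7−3)(7−10)(7−4) = (−5)·4·(−3)·3 = 180 ≡ 11, so v_5 = 11^{−1} = 6 (mod 13).
  v = [8, 8, 5, 12, 6].
Step 2: syndromes of r = [5, 9, 8, 10, 0] (all sums mod 13).
  S_0 = Σ v_i r_i = 8·5 + 8·9 + 5·8 + 12·10 + 6·0 = 272 ≡ 12.
  S_1 = Σ v_i α_i r_i = 8·12·5 + 8·3·9 + 5·10·8 + 12·4·10 + 6·7·0 = 1576 ≡ 3.
  α_i^2 mod 13 = [1, 9, 9, 3, 10].
  S_2 = Σ v_i α_i^2 r_i = 8·1·5 + 8·9·9 + 5·9·8 + 12·3·10 + 6·10·0 = 1408 ≡ 4.
  S = (12, 3, 4) ≠ 0, so r is not a codeword (an error is present).
Step 3: locate the error. For a single error e at position i, S_ℓ = v_i·e·α_i^ℓ, so α_err = S_1/S_0.
  S_0^{−1} = 12^{−1} = 12 (mod 13), so α_err = 3·12 = 36 ≡ 10 = α_3. Error position i = 3.
  Consistency check: S_2/S_1 = 4·9 = 36 ≡ 10 = α_err ✓ (single-error assumption holds).
Step 4: error magnitude e = S_0/v_3 = S_0·∏_{j≠3}(α_3 − α_j) = 12·8 = 96 ≡ 5 (mod 13).
Step 5: correct position 3: c_3 = r_3 − e = 8 − 5 ≡ 3 (mod 13). Hence c = [5, 9, 3, 10, 0].
  Check: interpolating c through the α_i gives m(x) = 6 + 1·x (degree < 2) with m(α_i) = c_i for every i, so c is indeed a codeword.


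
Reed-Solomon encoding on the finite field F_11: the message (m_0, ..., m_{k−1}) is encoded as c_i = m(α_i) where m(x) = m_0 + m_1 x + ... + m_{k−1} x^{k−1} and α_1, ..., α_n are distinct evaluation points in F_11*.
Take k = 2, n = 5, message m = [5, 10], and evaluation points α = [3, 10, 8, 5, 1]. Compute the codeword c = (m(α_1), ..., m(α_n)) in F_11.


c = [2, 6, 8, 0, 4]

Message polynomial: m(x) = 5 + 10·x (mod 11).
For each evaluation point α_i, compute m(α_i) mod 11:
  α_1 = 3: Horner steps 10 → 2, so m(3) = 2.
  α_2 = 10: Horner steps 10 → 6, so m(10) = 6.
  α_3 = 8: Horner steps 10 → 8, so m(8) = 8.
  α_4 = 5: Horner steps 10 → 0, so m(5) = 0.
  α_5 = 1: Horner steps 10 → 4, so m(1) = 4.
Codeword c = [2, 6, 8, 0, 4] ∈ F_11^5.


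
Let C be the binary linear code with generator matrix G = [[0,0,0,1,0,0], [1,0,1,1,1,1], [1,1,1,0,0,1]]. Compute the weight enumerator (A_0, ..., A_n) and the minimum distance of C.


Weight distribution: A_0 = 1, A_1 = 1, A_2 = 1, A_3 = 1, A_4 = 2, A_5 = 2. Minimum distance d = 1.

Enumerate all 2^3 = 8 messages m ∈ F_2^3.
For each, compute codeword c = mG in F_2^6, then tally its weight.
  m = 000 → c = 000000, weight = 0.
  m = 100 → c = 000100, weight = 1.
  m = 010 → c = 101111, weight = 5.
  m = 110 → c = 101011, weight = 4.
  m = 001 → c = 111001, weight = 4.
  m = 101 → c = 111101, weight = 5.
  m = 011 → c = 010110, weight = 3.
  m = 111 → c = 010010, weight = 2.
Tally weights:
  weight 0: 1 codewords.
  weight 1: 1 codewords.
  weight 2: 1 codewords.
  weight 3: 1 codewords.
  weight 4: 2 codewords.
  weight 5: 2 codewords.
Minimum distance d = smallest w > 0 with A_w > 0 = 1.
Sanity: Σ A_w = 8 = 2^3 = 8 ✓.


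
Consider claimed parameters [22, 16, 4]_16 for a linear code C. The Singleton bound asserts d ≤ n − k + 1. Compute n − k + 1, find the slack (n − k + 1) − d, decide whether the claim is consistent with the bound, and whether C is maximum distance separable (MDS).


Singleton RHS = n − k + 1 = 7, slack = 3, bound satisfied, not MDS.

Singleton bound: d ≤ n − k + 1.
Here n = 22, k = 16, so n − k + 1 = 7.
Given d = 4, check d ≤ 7: YES.
Slack = (n − k + 1) − d = 3.
The code is NOT MDS (slack = 3 > 0).
Description: the claimed parameters are [22, 16, 4]_16; such a code would be non-MDS.


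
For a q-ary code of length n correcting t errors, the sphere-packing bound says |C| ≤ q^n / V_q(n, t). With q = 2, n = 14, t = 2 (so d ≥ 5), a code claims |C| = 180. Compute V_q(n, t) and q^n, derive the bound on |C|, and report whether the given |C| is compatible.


V_q(n, t) = 106, q^n = 16384, Hamming bound = 154, |C| = 180 > bound (violated).

Step 1: Compute V_q(n, t) = Σ_{j=0}^2 C(n, j) (q−1)^j.
  j = 0: C(14,0)·(1)^0 = 1·1 = 1.
  j = 1: C(14,1)·(1)^1 = 14·1 = 14.
  j = 2: C(14,2)·(1)^2 = 91·1 = 91.
  V_q(n, t) = 1 + 14 + 91 = 106.
Step 2: q^n = 2^14 = 16384.
Step 3: Hamming bound ⌊q^n / V_q(n,t)⌋ = ⌊16384/106⌋ = 154.
Step 4: Compare |C| = 180 to 154: violated.
The claimed |C| lies above the Hamming bound, so no 2-ary code of length 14 with d ≥ 5 can have 180 codewords.


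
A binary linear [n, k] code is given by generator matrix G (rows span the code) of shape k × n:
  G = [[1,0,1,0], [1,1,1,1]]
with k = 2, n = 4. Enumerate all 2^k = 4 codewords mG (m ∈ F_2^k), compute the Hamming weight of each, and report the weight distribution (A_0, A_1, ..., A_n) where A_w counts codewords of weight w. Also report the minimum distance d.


Weight distribution: A_0 = 1, A_2 = 2, A_4 = 1. Minimum distance d = 2.

Enumerate all 2^2 = 4 messages m ∈ F_2^2.
For each, compute codeword c = mG in F_2^4, then tally its weight.
  m = 00 → c = 0000, weight = 0.
  m = 10 → c = 1010, weight = 2.
  m = 01 → c = 1111, weight = 4.
  m = 11 → c = 0101, weight = 2.
Tally weights:
  weight 0: 1 codewords.
  weight 2: 2 codewords.
  weight 4: 1 codewords.
Minimum distance d = smallest w > 0 with A_w > 0 = 2.
Sanity: Σ A_w = 4 = 2^2 = 4 ✓.


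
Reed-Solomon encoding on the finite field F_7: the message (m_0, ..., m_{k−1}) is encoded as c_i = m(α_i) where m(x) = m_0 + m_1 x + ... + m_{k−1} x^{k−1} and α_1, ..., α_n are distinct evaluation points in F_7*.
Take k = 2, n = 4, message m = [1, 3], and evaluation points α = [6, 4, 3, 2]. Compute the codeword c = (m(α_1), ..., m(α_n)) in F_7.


c = [5, 6, 3, 0]

Message polynomial: m(x) = 1 + 3·x (mod 7).
For each evaluation point α_i, compute m(α_i) mod 7:
  α_1 = 6: Horner steps 3 → 5, so m(6) = 5.
  α_2 = 4: Horner steps 3 → 6, so m(4) = 6.
  α_3 = 3: Horner steps 3 → 3, so m(3) = 3.
  α_4 = 2: Horner steps 3 → 0, so m(2) = 0.
Codeword c = [5, 6, 3, 0] ∈ F_7^4.


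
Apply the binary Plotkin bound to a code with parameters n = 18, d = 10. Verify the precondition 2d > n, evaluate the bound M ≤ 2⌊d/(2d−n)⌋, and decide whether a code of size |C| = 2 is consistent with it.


Plotkin bound M ≤ 10; given |C| = 2 ≤ bound (satisfied).

Check applicability: 2d = 20, n = 18.
2d − n = 2 > 0, so Plotkin applies.
Compute d/(2d−n) = 10/2 ≈ 5.0000.
⌊d/(2d−n)⌋ = 5.
Plotkin bound: M ≤ 2·5 = 10.
Given |C| = 2, check: satisfied.
This |C| is below the Plotkin bound.


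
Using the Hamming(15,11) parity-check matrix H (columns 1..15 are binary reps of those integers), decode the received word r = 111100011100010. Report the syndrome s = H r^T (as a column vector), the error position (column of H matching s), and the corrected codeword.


s = (0, 0, 0, 1)^T, error position = 1, corrected codeword c = 011100011100010

Compute s = H r^T mod 2 one row at a time:
  s_1 = 1 + 1 + 1 + 0 + 0 + 0 + 1 + 0 = 4 ≡ 0 (mod 2).
  s_2 = 1 + 0 + 0 + 0 + 0 + 0 + 1 + 0 = 2 ≡ 0 (mod 2).
  s_3 = 1 + 1 + 0 + 0 + 1 + 0 + 1 + 0 = 4 ≡ 0 (mod 2).
  s_4 = 1 + 1 + 0 + 0 + 1 + 0 + 0 + 0 = 3 ≡ 1 (mod 2).
s = (0, 0, 0, 1)^T — this equals column 1 of H (binary 0001), so error is at position 1.
Correct: flip bit 1 of r = 111100011100010 to get c = 011100011100010.


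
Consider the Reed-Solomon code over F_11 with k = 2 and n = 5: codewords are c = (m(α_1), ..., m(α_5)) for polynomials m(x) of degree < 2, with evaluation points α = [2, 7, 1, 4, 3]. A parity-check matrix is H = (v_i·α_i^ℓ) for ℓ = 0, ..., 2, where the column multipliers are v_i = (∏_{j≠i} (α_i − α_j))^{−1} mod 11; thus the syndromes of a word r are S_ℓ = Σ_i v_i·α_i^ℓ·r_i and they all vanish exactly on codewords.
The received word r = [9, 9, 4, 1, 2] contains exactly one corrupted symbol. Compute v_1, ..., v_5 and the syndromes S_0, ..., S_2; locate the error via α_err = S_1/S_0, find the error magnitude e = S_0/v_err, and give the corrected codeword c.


S = (6, 1, 2), error at position 1, error magnitude e = 6, c = [3, 9, 4, 1, 2].

Step 1: column multipliers v_i = (∏_{j≠i}(α_i − α_j))^{−1} mod 11.
  i = 1 (α = 2): (2−7)(2−1)(2−4)(2−3) = (−5)·1·(−2)·(−1) = −10 ≡ 1, so v_1 = 1^{−1} = 1 (mod 11).
  i = 2 (α = 7): (7−2)(7−1)(7−4)(7−3) = 5·6·3·4 = 360 ≡ 8, so v_2 = 8^{−1} = 7 (mod 11).
  i = 3 (α = 1): (1−2)(1−7)(1−4)(1−3) = (−1)·(−6)·(−3)·(−2) = 36 ≡ 3, so v_3 = 3^{−1} = 4 (mod 11).
  i = 4 (α = 4): (4−2)(4−7)(4−1)(4−3) = 2·(−3)·3·1 = −18 ≡ 4, so v_4 = 4^{−1} = 3 (mod 11).
  i = 5 (α = 3): (3−2)(3−7)(3−1)(3−4) = 1·(−4)·2·(−1) = 8 ≡ 8, so v_5 = 8^{−1} = 7 (mod 11).
  v = [1, 7, 4, 3, 7].
Step 2: syndromes of r = [9, 9, 4, 1, 2] (all sums mod 11).
  S_0 = Σ v_i r_i = 1·9 + 7·9 + 4·4 + 3·1 + 7·2 = 105 ≡ 6.
  S_1 = Σ v_i α_i r_i = 1·2·9 + 7·7·9 + 4·1·4 + 3·4·1 + 7·3·2 = 529 ≡ 1.
  α_i^2 mod 11 = [4, 5, 1, 5, 9].
  S_2 = Σ v_i α_i^2 r_i = 1·4·9 + 7·5·9 + 4·1·4 + 3·5·1 + 7·9·2 = 508 ≡ 2.
  S = (6, 1, 2) ≠ 0, so r is not a codeword (an error is present).
Step 3: locate the error. For a single error e at position i, S_ℓ = v_i·e·α_i^ℓ, so α_err = S_1/S_0.
  S_0^{−1} = 6^{−1} = 2 (mod 11), so α_err = 1·2 = 2 ≡ 2 = α_1. Error position i = 1.
  Consistency check: S_2/S_1 = 2·1 = 2 ≡ 2 = α_err ✓ (single-error assumption holds).
Step 4: error magnitude e = S_0/v_1 = S_0·∏_{j≠1}(α_1 − α_j) = 6·1 = 6 ≡ 6 (mod 11).
Step 5: correct position 1: c_1 = r_1 − e = 9 − 6 ≡ 3 (mod 11). Hence c = [3, 9, 4, 1, 2].
  Check: interpolating c through the α_i gives m(x) = 5 + 10·x (degree < 2) with m(α_i) = c_i for every i, so c is indeed a codeword.


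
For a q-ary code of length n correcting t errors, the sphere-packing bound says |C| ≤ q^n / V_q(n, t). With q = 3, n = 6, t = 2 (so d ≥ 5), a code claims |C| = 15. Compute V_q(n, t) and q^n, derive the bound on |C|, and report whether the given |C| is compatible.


V_q(n, t) = 73, q^n = 729, Hamming bound = 9, |C| = 15 > bound (violated).

Step 1: Compute V_q(n, t) = Σ_{j=0}^2 C(n, j) (q−1)^j.
  j = 0: C(6,0)·(2)^0 = 1·1 = 1.
  j = 1: C(6,1)·(2)^1 = 6·2 = 12.
  j = 2: C(6,2)·(2)^2 = 15·4 = 60.
  V_q(n, t) = 1 + 12 + 60 = 73.
Step 2: q^n = 3^6 = 729.
Step 3: Hamming bound ⌊q^n / V_q(n,t)⌋ = ⌊729/73⌋ = 9.
Step 4: Compare |C| = 15 to 9: violated.
The claimed |C| lies above the Hamming bound, so no 3-ary code of length 6 with d ≥ 5 can have 15 codewords.


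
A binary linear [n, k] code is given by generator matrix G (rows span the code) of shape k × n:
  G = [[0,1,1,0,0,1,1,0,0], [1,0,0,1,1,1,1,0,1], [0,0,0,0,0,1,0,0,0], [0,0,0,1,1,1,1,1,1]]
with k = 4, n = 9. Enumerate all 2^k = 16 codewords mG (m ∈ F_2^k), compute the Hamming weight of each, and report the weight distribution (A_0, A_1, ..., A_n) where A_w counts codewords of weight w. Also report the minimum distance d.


Weight distribution: A_0 = 1, A_1 = 1, A_2 = 1, A_3 = 2, A_4 = 1, A_5 = 3, A_6 = 5, A_7 = 2. Minimum distance d = 1.

Enumerate all 2^4 = 16 messages m ∈ F_2^4.
For each, compute codeword c = mG in F_2^9, then tally its weight.
  m = 0000 → c = 000000000, weight = 0.
  m = 1000 → c = 011001100, weight = 4.
  m = 0100 → c = 100111101, weight = 6.
  m = 1100 → c = 111110001, weight = 6.
  m = 0010 → c = 000001000, weight = 1.
  m = 1010 → c = 011000100, weight = 3.
  m = 0110 → c = 100110101, weight = 5.
  m = 1110 → c = 111111001, weight = 7.
  m = 0001 → c = 000111111, weight = 6.
  m = 1001 → c = 011110011, weight = 6.
  m = 0101 → c = 100000010, weight = 2.
  m = 1101 → c = 111001110, weight = 6.
  m = 0011 → c = 000110111, weight = 5.
  m = 1011 → c = 011111011, weight = 7.
  m = 0111 → c = 100001010, weight = 3.
  m = 1111 → c = 111000110, weight = 5.
Tally weights:
  weight 0: 1 codewords.
  weight 1: 1 codewords.
  weight 2: 1 codewords.
  weight 3: 2 codewords.
  weight 4: 1 codewords.
  weight 5: 3 codewords.
  weight 6: 5 codewords.
  weight 7: 2 codewords.
Minimum distance d = smallest w > 0 with A_w > 0 = 1.
Sanity: Σ A_w = 16 = 2^4 = 16 ✓.


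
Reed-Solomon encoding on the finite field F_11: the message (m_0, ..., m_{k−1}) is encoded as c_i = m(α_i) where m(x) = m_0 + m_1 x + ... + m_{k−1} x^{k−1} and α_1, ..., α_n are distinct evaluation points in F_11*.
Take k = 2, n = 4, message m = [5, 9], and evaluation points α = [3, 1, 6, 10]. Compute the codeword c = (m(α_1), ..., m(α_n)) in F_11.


c = [10, 3, 4, 7]

Message polynomial: m(x) = 5 + 9·x (mod 11).
For each evaluation point α_i, compute m(α_i) mod 11:
  α_1 = 3: Horner steps 9 → 10, so m(3) = 10.
  α_2 = 1: Horner steps 9 → 3, so m(1) = 3.
  α_3 = 6: Horner steps 9 → 4, so m(6) = 4.
  α_4 = 10: Horner steps 9 → 7, so m(10) = 7.
Codeword c = [10, 3, 4, 7] ∈ F_11^4.


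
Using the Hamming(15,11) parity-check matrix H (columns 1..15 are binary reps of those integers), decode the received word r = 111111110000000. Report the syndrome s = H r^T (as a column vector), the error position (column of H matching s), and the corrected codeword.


s = (1, 0, 0, 0)^T, error position = 8, corrected codeword c = 111111100000000

Compute s = H r^T mod 2 one row at a time:
  s_1 = 1 + 0 + 0 + 0 + 0 + 0 + 0 + 0 = 1 ≡ 1 (mod 2).
  s_2 = 1 + 1 + 1 + 1 + 0 + 0 + 0 + 0 = 4 ≡ 0 (mod 2).
  s_3 = 1 + 1 + 1 + 1 + 0 + 0 + 0 + 0 = 4 ≡ 0 (mod 2).
  s_4 = 1 + 1 + 1 + 1 + 0 + 0 + 0 + 0 = 4 ≡ 0 (mod 2).
s = (1, 0, 0, 0)^T — this equals column 8 of H (binary 1000), so error is at position 8.
Correct: flip bit 8 of r = 111111110000000 to get c = 111111100000000.


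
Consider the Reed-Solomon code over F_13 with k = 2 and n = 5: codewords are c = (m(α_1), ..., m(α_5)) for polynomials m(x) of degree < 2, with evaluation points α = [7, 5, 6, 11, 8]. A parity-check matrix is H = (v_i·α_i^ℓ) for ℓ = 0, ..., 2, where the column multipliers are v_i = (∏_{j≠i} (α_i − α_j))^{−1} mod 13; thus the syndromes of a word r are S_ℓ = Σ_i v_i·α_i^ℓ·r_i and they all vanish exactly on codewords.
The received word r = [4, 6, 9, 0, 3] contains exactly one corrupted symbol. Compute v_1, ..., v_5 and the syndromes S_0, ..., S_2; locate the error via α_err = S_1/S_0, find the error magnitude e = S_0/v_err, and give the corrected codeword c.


S = (10, 8, 9), error at position 3, error magnitude e = 4, c = [4, 6, 5, 0, 3].

Step 1: column multipliers v_i = (∏_{j≠i}(α_i − α_j))^{−1} mod 13.
  i = 1 (α = 7): (7−5)(7−6)(7−11)(7−8) = 2·1·(−4)·(−1) = 8 ≡ 8, so v_1 = 8^{−1} = 5 (mod 13).
  i = 2 (α = 5): (5−7)(5−6)(5−11)(5−8) = (−2)·(−1)·(−6)·(−3) = 36 ≡ 10, so v_2 = 10^{−1} = 4 (mod 13).
  i = 3 (α = 6): (6−7)(6−5)(6−11)(6−8) = (−1)·1·(−5)·(−2) = −10 ≡ 3, so v_3 = 3^{−1} = 9 (mod 13).
  i = 4 (α = 11): (11−7)(11−5)(11−6)(11−8) = 4·6·5·3 = 360 ≡ 9, so v_4 = 9^{−1} = 3 (mod 13).
  i = 5 (α = 8): (8−7)(8−5)(8−6)(8−11) = 1·3·2·(−3) = −18 ≡ 8, so v_5 = 8^{−1} = 5 (mod 13).
  v = [5, 4, 9, 3, 5].
Step 2: syndromes of r = [4, 6, 9, 0, 3] (all sums mod 13).
  S_0 = Σ v_i r_i = 5·4 + 4·6 + 9·9 + 3·0 + 5·3 = 140 ≡ 10.
  S_1 = Σ v_i α_i r_i = 5·7·4 + 4·5·6 + 9·6·9 + 3·11·0 + 5·8·3 = 866 ≡ 8.
  α_i^2 mod 13 = [10, 12, 10, 4, 12].
  S_2 = Σ v_i α_i^2 r_i = 5·10·4 + 4·12·6 + 9·10·9 + 3·4·0 + 5·12·3 = 1478 ≡ 9.
  S = (10, 8, 9) ≠ 0, so r is not a codeword (an error is present).
Step 3: locate the error. For a single error e at position i, S_ℓ = v_i·e·α_i^ℓ, so α_err = S_1/S_0.
  S_0^{−1} = 10^{−1} = 4 (mod 13), so α_err = 8·4 = 32 ≡ 6 = α_3. Error position i = 3.
  Consistency check: S_2/S_1 = 9·5 = 45 ≡ 6 = α_err ✓ (single-error assumption holds).
Step 4: error magnitude e = S_0/v_3 = S_0·∏_{j≠3}(α_3 − α_j) = 10·3 = 30 ≡ 4 (mod 13).
Step 5: correct position 3: c_3 = r_3 − e = 9 − 4 ≡ 5 (mod 13). Hence c = [4, 6, 5, 0, 3].
  Check: interpolating c through the α_i gives m(x) = 11 + 12·x (degree < 2) with m(α_i) = c_i for every i, so c is indeed a codeword.


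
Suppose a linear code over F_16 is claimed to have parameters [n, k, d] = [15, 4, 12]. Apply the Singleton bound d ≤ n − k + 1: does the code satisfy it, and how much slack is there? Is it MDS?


Singleton RHS = n − k + 1 = 12, slack = 0, bound satisfied, MDS.

Singleton bound: d ≤ n − k + 1.
Here n = 15, k = 4, so n − k + 1 = 12.
Given d = 12, check d ≤ 12: YES.
Slack = (n − k + 1) − d = 0.
The code is MDS (slack = 0).
Description: the claimed parameters are [15, 4, 12]_16; such a code would be MDS (meets Singleton bound).


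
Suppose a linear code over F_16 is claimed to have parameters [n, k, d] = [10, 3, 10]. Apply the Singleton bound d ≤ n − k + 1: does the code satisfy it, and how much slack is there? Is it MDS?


Singleton RHS = n − k + 1 = 8, slack = -2, bound violated (no such code; not MDS).

Singleton bound: d ≤ n − k + 1.
Here n = 10, k = 3, so n − k + 1 = 8.
Given d = 10, check d ≤ 8: NO.
Slack = (n − k + 1) − d = -2.
The slack is negative: d = 10 exceeds n − k + 1 = 8 by 2, so the Singleton bound is violated and no linear [10, 3, 10]_16 code can exist. In particular it is not MDS (MDS requires d = n − k + 1 exactly).
Description: the claimed parameters are [10, 3, 10]_16; such a code would be impossible (violates the Singleton bound).


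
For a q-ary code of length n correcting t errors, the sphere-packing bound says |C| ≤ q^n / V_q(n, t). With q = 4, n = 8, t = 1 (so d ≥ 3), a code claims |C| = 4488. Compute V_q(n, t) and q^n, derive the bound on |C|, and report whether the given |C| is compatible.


V_q(n, t) = 25, q^n = 65536, Hamming bound = 2621, |C| = 4488 > bound (violated).

Step 1: Compute V_q(n, t) = Σ_{j=0}^1 C(n, j) (q−1)^j.
  j = 0: C(8,0)·(3)^0 = 1·1 = 1.
  j = 1: C(8,1)·(3)^1 = 8·3 = 24.
  V_q(n, t) = 1 + 24 = 25.
Step 2: q^n = 4^8 = 65536.
Step 3: Hamming bound ⌊q^n / V_q(n,t)⌋ = ⌊65536/25⌋ = 2621.
Step 4: Compare |C| = 4488 to 2621: violated.
The claimed |C| lies above the Hamming bound, so no 4-ary code of length 8 with d ≥ 3 can have 4488 codewords.


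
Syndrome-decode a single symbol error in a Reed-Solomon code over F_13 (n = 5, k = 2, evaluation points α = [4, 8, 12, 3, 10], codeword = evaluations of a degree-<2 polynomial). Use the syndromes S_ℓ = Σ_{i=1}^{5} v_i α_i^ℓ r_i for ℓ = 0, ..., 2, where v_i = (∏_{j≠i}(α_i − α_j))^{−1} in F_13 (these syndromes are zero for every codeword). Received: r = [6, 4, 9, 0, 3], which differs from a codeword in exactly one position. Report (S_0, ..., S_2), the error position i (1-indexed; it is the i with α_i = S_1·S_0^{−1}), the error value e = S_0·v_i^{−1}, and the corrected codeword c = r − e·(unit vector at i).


S = (5, 8, 5), error at position 3, error magnitude e = 7, c = [6, 4, 2, 0, 3].

Step 1: column multipliers v_i = (∏_{j≠i}(α_i − α_j))^{−1} mod 13.
  i = 1 (α = 4): (4−8)(4−12)(4−3)(4−10) = (−4)·(−8)·1·(−6) = −192 ≡ 3, so v_1 = 3^{−1} = 9 (mod 13).
  i = 2 (α = 8): (8−4)(8−12)(8−3)(8−10) = 4·(−4)·5·(−2) = 160 ≡ 4, so v_2 = 4^{−1} = 10 (mod 13).
  i = 3 (α = 12): (12−4)(12−8)(12−3)(12−10) = 8·4·9·2 = 576 ≡ 4, so v_3 = 4^{−1} = 10 (mod 13).
  i = 4 (α = 3): (3−4)(3−8)(3−12)(3−10) = (−1)·(−5)·(−9)·(−7) = 315 ≡ 3, so v_4 = 3^{−1} = 9 (mod 13).
  i = 5 (α = 10): (10−4)(10−8)(10−12)(10−3) = 6·2·(−2)·7 = −168 ≡ 1, so v_5 = 1^{−1} = 1 (mod 13).
  v = [9, 10, 10, 9, 1].
Step 2: syndromes of r = [6, 4, 9, 0, 3] (all sums mod 13).
  S_0 = Σ v_i r_i = 9·6 + 10·4 + 10·9 + 9·0 + 1·3 = 187 ≡ 5.
  S_1 = Σ v_i α_i r_i = 9·4·6 + 10·8·4 + 10·12·9 + 9·3·0 + 1·10·3 = 1646 ≡ 8.
  α_i^2 mod 13 = [3, 12, 1, 9, 9].
  S_2 = Σ v_i α_i^2 r_i = 9·3·6 + 10·12·4 + 10·1·9 + 9·9·0 + 1·9·3 = 759 ≡ 5.
  S = (5, 8, 5) ≠ 0, so r is not a codeword (an error is present).
Step 3: locate the error. For a single error e at position i, S_ℓ = v_i·e·α_i^ℓ, so α_err = S_1/S_0.
  S_0^{−1} = 5^{−1} = 8 (mod 13), so α_err = 8·8 = 64 ≡ 12 = α_3. Error position i = 3.
  Consistency check: S_2/S_1 = 5·5 = 25 ≡ 12 = α_err ✓ (single-error assumption holds).
Step 4: error magnitude e = S_0/v_3 = S_0·∏_{j≠3}(α_3 − α_j) = 5·4 = 20 ≡ 7 (mod 13).
Step 5: correct position 3: c_3 = r_3 − e = 9 − 7 ≡ 2 (mod 13). Hence c = [6, 4, 2, 0, 3].
  Check: interpolating c through the α_i gives m(x) = 8 + 6·x (degree < 2) with m(α_i) = c_i for every i, so c is indeed a codeword.


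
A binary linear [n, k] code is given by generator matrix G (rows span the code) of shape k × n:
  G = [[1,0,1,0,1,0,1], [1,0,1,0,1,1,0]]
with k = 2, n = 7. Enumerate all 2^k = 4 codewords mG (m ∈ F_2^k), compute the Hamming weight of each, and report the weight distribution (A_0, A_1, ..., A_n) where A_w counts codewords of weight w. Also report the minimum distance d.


Weight distribution: A_0 = 1, A_2 = 1, A_4 = 2. Minimum distance d = 2.

Enumerate all 2^2 = 4 messages m ∈ F_2^2.
For each, compute codeword c = mG in F_2^7, then tally its weight.
  m = 00 → c = 0000000, weight = 0.
  m = 10 → c = 1010101, weight = 4.
  m = 01 → c = 1010110, weight = 4.
  m = 11 → c = 0000011, weight = 2.
Tally weights:
  weight 0: 1 codewords.
  weight 2: 1 codewords.
  weight 4: 2 codewords.
Minimum distance d = smallest w > 0 with A_w > 0 = 2.
Sanity: Σ A_w = 4 = 2^2 = 4 ✓.


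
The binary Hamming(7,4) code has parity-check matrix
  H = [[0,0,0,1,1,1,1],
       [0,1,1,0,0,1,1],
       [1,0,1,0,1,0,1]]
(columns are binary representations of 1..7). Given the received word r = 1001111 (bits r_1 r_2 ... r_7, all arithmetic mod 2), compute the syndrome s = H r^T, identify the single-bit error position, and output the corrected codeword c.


s = (0, 0, 1)^T, error position = 1, corrected codeword c = 0001111

Compute s = H r^T mod 2 one row at a time:
  s_1 = 1 + 1 + 1 + 1 = 4 ≡ 0 (mod 2).
  s_2 = 0 + 0 + 1 + 1 = 2 ≡ 0 (mod 2).
  s_3 = 1 + 0 + 1 + 1 = 3 ≡ 1 (mod 2).
s = (0, 0, 1)^T — this equals column 1 of H (binary 001), so error is at position 1.
Correct: flip bit 1 of r = 1001111 to get c = 0001111.


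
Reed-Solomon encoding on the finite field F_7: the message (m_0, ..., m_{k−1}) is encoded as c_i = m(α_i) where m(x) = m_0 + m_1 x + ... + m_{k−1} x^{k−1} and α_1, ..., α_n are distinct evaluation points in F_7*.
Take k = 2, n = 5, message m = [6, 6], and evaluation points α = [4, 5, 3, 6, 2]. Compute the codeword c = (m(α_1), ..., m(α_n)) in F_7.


c = [2, 1, 3, 0, 4]

Message polynomial: m(x) = 6 + 6·x (mod 7).
For each evaluation point α_i, compute m(α_i) mod 7:
  α_1 = 4: Horner steps 6 → 2, so m(4) = 2.
  α_2 = 5: Horner steps 6 → 1, so m(5) = 1.
  α_3 = 3: Horner steps 6 → 3, so m(3) = 3.
  α_4 = 6: Horner steps 6 → 0, so m(6) = 0.
  α_5 = 2: Horner steps 6 → 4, so m(2) = 4.
Codeword c = [2, 1, 3, 0, 4] ∈ F_7^5.


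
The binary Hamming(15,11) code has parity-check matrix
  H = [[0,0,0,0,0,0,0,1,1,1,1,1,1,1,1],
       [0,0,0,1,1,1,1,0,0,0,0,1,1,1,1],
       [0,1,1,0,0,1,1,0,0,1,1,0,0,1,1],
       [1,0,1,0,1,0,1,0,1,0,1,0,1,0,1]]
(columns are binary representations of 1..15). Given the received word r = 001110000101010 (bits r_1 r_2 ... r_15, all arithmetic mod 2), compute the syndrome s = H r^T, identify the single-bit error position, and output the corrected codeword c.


s = (1, 0, 1, 0)^T, error position = 10, corrected codeword c = 001110000001010

Compute s = H r^T mod 2 one row at a time:
  s_1 = 0 + 0 + 1 + 0 + 1 + 0 + 1 + 0 = 3 ≡ 1 (mod 2).
  s_2 = 1 + 1 + 0 + 0 + 1 + 0 + 1 + 0 = 4 ≡ 0 (mod 2).
  s_3 = 0 + 1 + 0 + 0 + 1 + 0 + 1 + 0 = 3 ≡ 1 (mod 2).
  s_4 = 0 + 1 + 1 + 0 + 0 + 0 + 0 + 0 = 2 ≡ 0 (mod 2).
s = (1, 0, 1, 0)^T — this equals column 10 of H (binary 1010), so error is at position 10.
Correct: flip bit 10 of r = 001110000101010 to get c = 001110000001010.


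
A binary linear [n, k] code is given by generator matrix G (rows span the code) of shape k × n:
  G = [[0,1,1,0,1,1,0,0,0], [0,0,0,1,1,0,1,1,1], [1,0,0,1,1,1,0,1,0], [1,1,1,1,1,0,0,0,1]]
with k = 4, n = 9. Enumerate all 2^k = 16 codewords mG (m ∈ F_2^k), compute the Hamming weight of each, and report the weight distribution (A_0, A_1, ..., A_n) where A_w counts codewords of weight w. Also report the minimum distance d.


Weight distribution: A_0 = 1, A_2 = 1, A_3 = 1, A_4 = 3, A_5 = 6, A_6 = 3, A_7 = 1. Minimum distance d = 2.

Enumerate all 2^4 = 16 messages m ∈ F_2^4.
For each, compute codeword c = mG in F_2^9, then tally its weight.
  m = 0000 → c = 000000000, weight = 0.
  m = 1000 → c = 011011000, weight = 4.
  m = 0100 → c = 000110111, weight = 5.
  m = 1100 → c = 011101111, weight = 7.
  m = 0010 → c = 100111010, weight = 5.
  m = 1010 → c = 111100010, weight = 5.
  m = 0110 → c = 100001101, weight = 4.
  m = 1110 → c = 111010101, weight = 6.
  m = 0001 → c = 111110001, weight = 6.
  m = 1001 → c = 100101001, weight = 4.
  m = 0101 → c = 111000110, weight = 5.
  m = 1101 → c = 100011110, weight = 5.
  m = 0011 → c = 011001011, weight = 5.
  m = 1011 → c = 000010011, weight = 3.
  m = 0111 → c = 011111100, weight = 6.
  m = 1111 → c = 000100100, weight = 2.
Tally weights:
  weight 0: 1 codewords.
  weight 2: 1 codewords.
  weight 3: 1 codewords.
  weight 4: 3 codewords.
  weight 5: 6 codewords.
  weight 6: 3 codewords.
  weight 7: 1 codewords.
Minimum distance d = smallest w > 0 with A_w > 0 = 2.
Sanity: Σ A_w = 16 = 2^4 = 16 ✓.


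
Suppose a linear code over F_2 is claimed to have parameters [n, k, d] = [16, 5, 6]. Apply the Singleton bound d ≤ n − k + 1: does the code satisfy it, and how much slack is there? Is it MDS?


Singleton RHS = n − k + 1 = 12, slack = 6, bound satisfied, not MDS.

Singleton bound: d ≤ n − k + 1.
Here n = 16, k = 5, so n − k + 1 = 12.
Given d = 6, check d ≤ 12: YES.
Slack = (n − k + 1) − d = 6.
The code is NOT MDS (slack = 6 > 0).
Description: the claimed parameters are [16, 5, 6]_2; such a code would be non-MDS.
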